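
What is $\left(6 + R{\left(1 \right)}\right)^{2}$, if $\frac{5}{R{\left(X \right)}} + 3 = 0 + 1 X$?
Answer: $\frac{49}{4} \approx 12.25$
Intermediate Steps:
$R{\left(X \right)} = \frac{5}{-3 + X}$ ($R{\left(X \right)} = \frac{5}{-3 + \left(0 + 1 X\right)} = \frac{5}{-3 + \left(0 + X\right)} = \frac{5}{-3 + X}$)
$\left(6 + R{\left(1 \right)}\right)^{2} = \left(6 + \frac{5}{-3 + 1}\right)^{2} = \left(6 + \frac{5}{-2}\right)^{2} = \left(6 + 5 \left(- \frac{1}{2}\right)\right)^{2} = \left(6 - \frac{5}{2}\right)^{2} = \left(\frac{7}{2}\right)^{2} = \frac{49}{4}$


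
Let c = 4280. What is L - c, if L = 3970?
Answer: -310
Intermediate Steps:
L - c = 3970 - 1*4280 = 3970 - 4280 = -310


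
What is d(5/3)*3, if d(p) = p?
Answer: 5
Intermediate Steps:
d(5/3)*3 = (5/3)*3 = 5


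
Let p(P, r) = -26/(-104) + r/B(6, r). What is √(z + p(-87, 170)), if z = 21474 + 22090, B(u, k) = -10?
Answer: √174189/2 ≈ 208.68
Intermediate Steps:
p(P, r) = ¼ - r/10 (p(P, r) = -26/(-104) + r/(-10) = -26*(-1/104) + r*(-⅒) = ¼ - r/10)
z = 43564
√(z + p(-87, 170)) = √(43564 + (¼ - ⅒*170)) = √(43564 + (¼ - 17)) = √(43564 - 67/4) = √(174189/4) = √174189/2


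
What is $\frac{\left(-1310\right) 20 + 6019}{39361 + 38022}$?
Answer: $- \frac{20181}{77383} \approx -0.26079$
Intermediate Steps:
$\frac{\left(-1310\right) 20 + 6019}{39361 + 38022} = \frac{-26200 + 6019}{77383} = \left(-20181\right) \frac{1}{77383} = - \frac{20181}{77383}$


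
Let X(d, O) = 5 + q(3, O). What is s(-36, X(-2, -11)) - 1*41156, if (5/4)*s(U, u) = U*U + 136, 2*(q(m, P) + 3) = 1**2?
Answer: -200052/5 ≈ -40010.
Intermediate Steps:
q(m, P) = -5/2 (q(m, P) = -3 + (1/2)*1**2 = -3 + (1/2)*1 = -3 + 1/2 = -5/2)
X(d, O) = 5/2 (X(d, O) = 5 - 5/2 = 5/2)
s(U, u) = 544/5 + 4*U**2/5 (s(U, u) = 4*(U*U + 136)/5 = 4*(U**2 + 136)/5 = 4*(136 + U**2)/5 = 544/5 + 4*U**2/5)
s(-36, X(-2, -11)) - 1*41156 = (544/5 + (4/5)*(-36)**2) - 1*41156 = (544/5 + (4/5)*1296) - 41156 = (544/5 + 5184/5) - 41156 = 5728/5 - 41156 = -200052/5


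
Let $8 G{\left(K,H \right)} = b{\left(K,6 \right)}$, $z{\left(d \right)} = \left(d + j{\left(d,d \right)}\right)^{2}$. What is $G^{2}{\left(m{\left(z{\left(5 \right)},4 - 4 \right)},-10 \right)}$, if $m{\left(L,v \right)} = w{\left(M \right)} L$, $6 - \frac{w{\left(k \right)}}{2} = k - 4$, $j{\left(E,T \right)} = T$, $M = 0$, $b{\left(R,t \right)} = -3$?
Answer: $\frac{9}{64} \approx 0.14063$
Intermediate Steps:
$z{\left(d \right)} = 4 d^{2}$ ($z{\left(d \right)} = \left(d + d\right)^{2} = \left(2 d\right)^{2} = 4 d^{2}$)
$w{\left(k \right)} = 20 - 2 k$ ($w{\left(k \right)} = 12 - 2 \left(k - 4\right) = 12 - 2 \left(-4 + k\right) = 12 - \left(-8 + 2 k\right) = 20 - 2 k$)
$m{\left(L,v \right)} = 20 L$ ($m{\left(L,v \right)} = \left(20 - 0\right) L = \left(20 + 0\right) L = 20 L$)
$G{\left(K,H \right)} = - \frac{3}{8}$ ($G{\left(K,H \right)} = \frac{1}{8} \left(-3\right) = - \frac{3}{8}$)
$G^{2}{\left(m{\left(z{\left(5 \right)},4 - 4 \right)},-10 \right)} = \left(- \frac{3}{8}\right)^{2} = \frac{9}{64}$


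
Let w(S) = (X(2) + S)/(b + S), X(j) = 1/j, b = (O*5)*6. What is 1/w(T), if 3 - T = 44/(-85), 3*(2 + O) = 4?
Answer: -2802/683 ≈ -4.1025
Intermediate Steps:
O = -⅔ (O = -2 + (⅓)*4 = -2 + 4/3 = -⅔ ≈ -0.66667)
T = 299/85 (T = 3 - 44/(-85) = 3 - 44*(-1)/85 = 3 - 1*(-44/85) = 3 + 44/85 = 299/85 ≈ 3.5176)
b = -20 (b = -⅔*5*6 = -10/3*6 = -20)
w(S) = (½ + S)/(-20 + S) (w(S) = (1/2 + S)/(-20 + S) = (½ + S)/(-20 + S))
1/w(T) = 1/((½ + 299/85)/(-20 + 299/85)) = 1/((683/170)/(-1401/85)) = 1/(-85/1401*683/170) = 1/(-683/2802) = -2802/683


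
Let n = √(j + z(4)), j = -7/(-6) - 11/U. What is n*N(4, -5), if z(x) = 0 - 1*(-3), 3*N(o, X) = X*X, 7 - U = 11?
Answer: 25*√249/18 ≈ 21.916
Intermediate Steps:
U = -4 (U = 7 - 1*11 = 7 - 11 = -4)
j = 47/12 (j = -7/(-6) - 11/(-4) = -7*(-⅙) - 11*(-¼) = 7/6 + 11/4 = 47/12 ≈ 3.9167)
N(o, X) = X²/3 (N(o, X) = (X*X)/3 = X²/3)
z(x) = 3 (z(x) = 0 + 3 = 3)
n = √249/6 (n = √(47/12 + 3) = √(83/12) = √249/6 ≈ 2.6300)
n*N(4, -5) = (√249/6)*((⅓)*(-5)²) = (√249/6)*((⅓)*25) = (√249/6)*(25/3) = 25*√249/18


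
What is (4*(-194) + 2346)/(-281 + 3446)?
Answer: 314/633 ≈ 0.49605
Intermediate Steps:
(4*(-194) + 2346)/(-281 + 3446) = (-776 + 2346)/3165 = 1570*(1/3165) = 314/633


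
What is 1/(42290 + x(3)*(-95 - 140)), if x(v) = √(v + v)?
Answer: 4229/178811275 + 47*√6/357622550 ≈ 2.3973e-5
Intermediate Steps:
x(v) = √2*√v (x(v) = √(2*v) = √2*√v)
1/(42290 + x(3)*(-95 - 140)) = 1/(42290 + (√2*√3)*(-95 - 140)) = 1/(42290 + √6*(-235)) = 1/(42290 - 235*√6)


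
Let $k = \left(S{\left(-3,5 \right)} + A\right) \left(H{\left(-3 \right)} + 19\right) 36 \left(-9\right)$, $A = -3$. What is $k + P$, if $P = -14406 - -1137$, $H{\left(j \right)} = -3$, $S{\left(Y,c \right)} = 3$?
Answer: $-13269$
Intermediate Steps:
$P = -13269$ ($P = -14406 + 1137 = -13269$)
$k = 0$ ($k = \left(3 - 3\right) \left(-3 + 19\right) 36 \left(-9\right) = 0 \cdot 16 \cdot 36 \left(-9\right) = 0 \cdot 36 \left(-9\right) = 0 \left(-9\right) = 0$)
$k + P = 0 - 13269 = -13269$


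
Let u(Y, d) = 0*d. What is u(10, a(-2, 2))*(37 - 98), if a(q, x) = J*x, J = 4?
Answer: 0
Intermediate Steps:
a(q, x) = 4*x
u(Y, d) = 0
u(10, a(-2, 2))*(37 - 98) = 0*(37 - 98) = 0*(-61) = 0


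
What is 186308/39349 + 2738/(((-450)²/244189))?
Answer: 13173027448609/3984086250 ≈ 3306.4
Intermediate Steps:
186308/39349 + 2738/(((-450)²/244189)) = 186308*(1/39349) + 2738/((202500*(1/244189))) = 186308/39349 + 2738/(202500/244189) = 186308/39349 + 2738*(244189/202500) = 186308/39349 + 334294741/101250 = 13173027448609/3984086250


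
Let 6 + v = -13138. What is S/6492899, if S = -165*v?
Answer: 2168760/6492899 ≈ 0.33402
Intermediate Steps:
v = -13144 (v = -6 - 13138 = -13144)
S = 2168760 (S = -165*(-13144) = 2168760)
S/6492899 = 2168760/6492899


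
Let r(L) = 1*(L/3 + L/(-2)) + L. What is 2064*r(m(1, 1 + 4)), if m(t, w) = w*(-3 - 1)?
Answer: -34400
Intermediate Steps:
m(t, w) = -4*w (m(t, w) = w*(-4) = -4*w)
r(L) = 5*L/6 (r(L) = 1*(L*(1/3) + L*(-1/2)) + L = 1*(L/3 - L/2) + L = 1*(-L/6) + L = -L/6 + L = 5*L/6)
2064*r(m(1, 1 + 4)) = 2064*(5*(-4*(1 + 4))/6) = 2064*(5*(-4*5)/6) = 2064*((5/6)*(-20)) = 2064*(-50/3) = -34400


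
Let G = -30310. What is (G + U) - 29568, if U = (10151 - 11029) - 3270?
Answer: -64026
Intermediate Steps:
U = -4148 (U = -878 - 3270 = -4148)
(G + U) - 29568 = (-30310 - 4148) - 29568 = -34458 - 29568 = -64026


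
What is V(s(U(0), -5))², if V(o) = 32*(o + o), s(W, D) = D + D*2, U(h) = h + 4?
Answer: 921600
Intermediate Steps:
U(h) = 4 + h
s(W, D) = 3*D (s(W, D) = D + 2*D = 3*D)
V(o) = 64*o (V(o) = 32*(2*o) = 64*o)
V(s(U(0), -5))² = (64*(3*(-5)))² = (64*(-15))² = (-960)² = 921600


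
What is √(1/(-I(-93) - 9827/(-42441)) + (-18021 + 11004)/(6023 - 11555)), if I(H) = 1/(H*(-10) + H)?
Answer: √8869411752139206805/1257417146 ≈ 2.3685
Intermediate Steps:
I(H) = -1/(9*H) (I(H) = 1/(-10*H + H) = 1/(-9*H) = -1/(9*H))
√(1/(-I(-93) - 9827/(-42441)) + (-18021 + 11004)/(6023 - 11555)) = √(1/(-(-1)/(9*(-93)) - 9827/(-42441)) + (-18021 + 11004)/(6023 - 11555)) = √(1/(-(-1)*(-1)/(9*93) - 9827*(-1/42441)) - 7017/(-5532)) = √(1/(-1*1/837 + 9827/42441) - 7017*(-1/5532)) = √(1/(-1/837 + 9827/42441) + 2339/1844) = √(1/(2727586/11841039) + 2339/1844) = √(11841039/2727586 + 2339/1844) = √(14107349785/2514834292) = √8869411752139206805/1257417146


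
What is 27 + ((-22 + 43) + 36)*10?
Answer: 597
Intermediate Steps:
27 + ((-22 + 43) + 36)*10 = 27 + (21 + 36)*10 = 27 + 57*10 = 27 + 570 = 597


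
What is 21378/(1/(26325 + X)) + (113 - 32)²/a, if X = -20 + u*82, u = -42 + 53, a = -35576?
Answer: 20692113201135/35576 ≈ 5.8163e+8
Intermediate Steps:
u = 11
X = 882 (X = -20 + 11*82 = -20 + 902 = 882)
21378/(1/(26325 + X)) + (113 - 32)²/a = 21378/(1/(26325 + 882)) + (113 - 32)²/(-35576) = 21378/(1/27207) + 81²*(-1/35576) = 21378/(1/27207) + 6561*(-1/35576) = 21378*27207 - 6561/35576 = 581631246 - 6561/35576 = 20692113201135/35576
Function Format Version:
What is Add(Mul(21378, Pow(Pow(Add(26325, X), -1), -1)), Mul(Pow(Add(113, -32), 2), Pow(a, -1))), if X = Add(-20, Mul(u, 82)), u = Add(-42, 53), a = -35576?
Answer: Rational(20692113201135, 35576) ≈ 5.8163e+8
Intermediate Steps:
u = 11
X = 882 (X = Add(-20, Mul(11, 82)) = Add(-20, 902) = 882)
Add(Mul(21378, Pow(Pow(Add(26325, X), -1), -1)), Mul(Pow(Add(113, -32), 2), Pow(a, -1))) = Add(Mul(21378, Pow(Pow(Add(26325, 882), -1), -1)), Mul(Pow(Add(113, -32), 2), Pow(-35576, -1))) = Add(Mul(21378, Pow(Pow(27207, -1), -1)), Mul(Pow(81, 2), Rational(-1, 35576))) = Add(Mul(21378, Pow(Rational(1, 27207), -1)), Mul(6561, Rational(-1, 35576))) = Add(Mul(21378, 27207), Rational(-6561, 35576)) = Add(581631246, Rational(-6561, 35576)) = Rational(20692113201135, 35576)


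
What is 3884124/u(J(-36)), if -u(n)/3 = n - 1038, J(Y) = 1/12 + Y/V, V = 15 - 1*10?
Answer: 77682480/62707 ≈ 1238.8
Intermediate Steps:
V = 5 (V = 15 - 10 = 5)
J(Y) = 1/12 + Y/5
u(n) = 3114 - 3*n (u(n) = -3*(n - 1038) = -3*(-1038 + n) = 3114 - 3*n)
3884124/u(J(-36)) = 3884124/(3114 - 3*(1/12 + (⅕)*(-36))) = 3884124/(3114 - 3*(1/12 - 36/5)) = 3884124/(3114 - 3*(-427/60)) = 3884124/(3114 + 427/20) = 3884124/(62707/20) = 3884124*(20/62707) = 77682480/62707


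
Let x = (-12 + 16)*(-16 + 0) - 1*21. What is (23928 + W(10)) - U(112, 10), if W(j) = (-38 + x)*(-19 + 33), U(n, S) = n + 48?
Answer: 22046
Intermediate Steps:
U(n, S) = 48 + n
x = -85 (x = 4*(-16) - 21 = -64 - 21 = -85)
W(j) = -1722 (W(j) = (-38 - 85)*(-19 + 33) = -123*14 = -1722)
(23928 + W(10)) - U(112, 10) = (23928 - 1722) - (48 + 112) = 22206 - 1*160 = 22206 - 160 = 22046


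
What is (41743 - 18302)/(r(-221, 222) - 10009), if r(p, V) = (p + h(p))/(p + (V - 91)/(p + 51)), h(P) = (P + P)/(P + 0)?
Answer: -294583047/125770693 ≈ -2.3422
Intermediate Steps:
h(P) = 2 (h(P) = (2*P)/P = 2)
r(p, V) = (2 + p)/(p + (-91 + V)/(51 + p)) (r(p, V) = (p + 2)/(p + (V - 91)/(p + 51)) = (2 + p)/(p + (-91 + V)/(51 + p)))
(41743 - 18302)/(r(-221, 222) - 10009) = (41743 - 18302)/((102 + (-221)² + 53*(-221))/(-91 + 222 + (-221)² + 51*(-221)) - 10009) = 23441/((102 + 48841 - 11713)/(-91 + 222 + 48841 - 11271) - 10009) = 23441/(37230/37701 - 10009) = 23441/((1/37701)*37230 - 10009) = 23441/(12410/12567 - 10009) = 23441/(-125770693/12567) = 23441*(-12567/125770693) = -294583047/125770693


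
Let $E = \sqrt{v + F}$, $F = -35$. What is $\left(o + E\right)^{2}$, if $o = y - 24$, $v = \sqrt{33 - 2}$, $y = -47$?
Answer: $\left(71 - i \sqrt{35 - \sqrt{31}}\right)^{2} \approx 5011.6 - 770.37 i$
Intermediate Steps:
$v = \sqrt{31} \approx 5.5678$
$E = \sqrt{-35 + \sqrt{31}}$ ($E = \sqrt{\sqrt{31} - 35} = \sqrt{-35 + \sqrt{31}} \approx 5.4251 i$)
$o = -71$ ($o = -47 - 24 = -71$)
$\left(o + E\right)^{2} = \left(-71 + \sqrt{-35 + \sqrt{31}}\right)^{2}$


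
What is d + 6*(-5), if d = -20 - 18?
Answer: -68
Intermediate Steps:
d = -38
d + 6*(-5) = -38 + 6*(-5) = -38 - 30 = -68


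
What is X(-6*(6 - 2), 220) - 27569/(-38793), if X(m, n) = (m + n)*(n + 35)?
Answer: 1938901709/38793 ≈ 49981.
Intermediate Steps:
X(m, n) = (35 + n)*(m + n) (X(m, n) = (m + n)*(35 + n) = (35 + n)*(m + n))
X(-6*(6 - 2), 220) - 27569/(-38793) = (220² + 35*(-6*(6 - 2)) + 35*220 - 6*(6 - 2)*220) - 27569/(-38793) = (48400 + 35*(-6*4) + 7700 - 6*4*220) - 27569*(-1/38793) = (48400 + 35*(-24) + 7700 - 24*220) + 27569/38793 = (48400 - 840 + 7700 - 5280) + 27569/38793 = 49980 + 27569/38793 = 1938901709/38793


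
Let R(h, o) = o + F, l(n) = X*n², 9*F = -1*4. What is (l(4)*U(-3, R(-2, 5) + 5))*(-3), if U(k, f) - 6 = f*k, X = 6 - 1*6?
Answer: 0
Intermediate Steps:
X = 0 (X = 6 - 6 = 0)
F = -4/9 (F = (-1*4)/9 = (⅑)*(-4) = -4/9 ≈ -0.44444)
l(n) = 0 (l(n) = 0*n² = 0)
R(h, o) = -4/9 + o (R(h, o) = o - 4/9 = -4/9 + o)
U(k, f) = 6 + f*k
(l(4)*U(-3, R(-2, 5) + 5))*(-3) = (0*(6 + ((-4/9 + 5) + 5)*(-3)))*(-3) = (0*(6 + (41/9 + 5)*(-3)))*(-3) = (0*(6 + (86/9)*(-3)))*(-3) = (0*(6 - 86/3))*(-3) = (0*(-68/3))*(-3) = 0*(-3) = 0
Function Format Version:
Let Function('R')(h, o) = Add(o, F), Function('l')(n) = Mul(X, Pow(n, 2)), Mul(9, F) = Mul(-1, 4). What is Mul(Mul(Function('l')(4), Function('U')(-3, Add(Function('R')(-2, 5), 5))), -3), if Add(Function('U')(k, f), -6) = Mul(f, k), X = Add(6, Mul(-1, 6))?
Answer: 0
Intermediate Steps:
X = 0 (X = Add(6, -6) = 0)
F = Rational(-4, 9) (F = Mul(Rational(1, 9), Mul(-1, 4)) = Mul(Rational(1, 9), -4) = Rational(-4, 9) ≈ -0.44444)
Function('l')(n) = 0 (Function('l')(n) = Mul(0, Pow(n, 2)) = 0)
Function('R')(h, o) = Add(Rational(-4, 9), o) (Function('R')(h, o) = Add(o, Rational(-4, 9)) = Add(Rational(-4, 9), o))
Function('U')(k, f) = Add(6, Mul(f, k))
Mul(Mul(Function('l')(4), Function('U')(-3, Add(Function('R')(-2, 5), 5))), -3) = Mul(Mul(0, Add(6, Mul(Add(Add(Rational(-4, 9), 5), 5), -3))), -3) = Mul(Mul(0, Add(6, Mul(Add(Rational(41, 9), 5), -3))), -3) = Mul(Mul(0, Add(6, Mul(Rational(86, 9), -3))), -3) = Mul(Mul(0, Add(6, Rational(-86, 3))), -3) = Mul(Mul(0, Rational(-68, 3)), -3) = Mul(0, -3) = 0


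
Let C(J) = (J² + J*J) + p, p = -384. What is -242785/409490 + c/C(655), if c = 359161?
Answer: -3057780096/17560282517 ≈ -0.17413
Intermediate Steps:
C(J) = -384 + 2*J² (C(J) = (J² + J*J) - 384 = (J² + J²) - 384 = 2*J² - 384 = -384 + 2*J²)
-242785/409490 + c/C(655) = -242785/409490 + 359161/(-384 + 2*655²) = -242785*1/409490 + 359161/(-384 + 2*429025) = -48557/81898 + 359161/(-384 + 858050) = -48557/81898 + 359161/857666 = -3057780096/17560282517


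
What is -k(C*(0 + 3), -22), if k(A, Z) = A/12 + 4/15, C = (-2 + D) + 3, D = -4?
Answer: 29/60 ≈ 0.48333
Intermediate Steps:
C = -3 (C = (-2 - 4) + 3 = -6 + 3 = -3)
k(A, Z) = 4/15 + A/12 (k(A, Z) = A*(1/12) + 4*(1/15) = A/12 + 4/15 = 4/15 + A/12)
-k(C*(0 + 3), -22) = -(4/15 + (-3*(0 + 3))/12) = -(4/15 + (-3*3)/12) = -(4/15 + (1/12)*(-9)) = -(4/15 - ¾) = -1*(-29/60) = 29/60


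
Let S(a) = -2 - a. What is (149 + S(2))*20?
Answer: 2900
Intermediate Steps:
(149 + S(2))*20 = (149 + (-2 - 1*2))*20 = (149 + (-2 - 2))*20 = (149 - 4)*20 = 145*20 = 2900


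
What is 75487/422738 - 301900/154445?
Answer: -23193202497/13057954082 ≈ -1.7762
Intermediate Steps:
75487/422738 - 301900/154445 = 75487*(1/422738) - 301900*1/154445 = 75487/422738 - 60380/30889 = -23193202497/13057954082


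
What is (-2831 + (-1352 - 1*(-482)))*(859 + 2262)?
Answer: -11550821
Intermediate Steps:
(-2831 + (-1352 - 1*(-482)))*(859 + 2262) = (-2831 + (-1352 + 482))*3121 = (-2831 - 870)*3121 = -3701*3121 = -11550821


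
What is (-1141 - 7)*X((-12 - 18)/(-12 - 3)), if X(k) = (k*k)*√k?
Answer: -4592*√2 ≈ -6494.1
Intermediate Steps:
X(k) = k^(5/2) (X(k) = k²*√k = k^(5/2))
(-1141 - 7)*X((-12 - 18)/(-12 - 3)) = (-1141 - 7)*((-12 - 18)/(-12 - 3))^(5/2) = -1148*900*√30*(-1/(-15))^(5/2) = -1148*4*√2 = -4592*√2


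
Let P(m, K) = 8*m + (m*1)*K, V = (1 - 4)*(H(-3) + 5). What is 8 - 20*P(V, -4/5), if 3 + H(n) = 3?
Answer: 2168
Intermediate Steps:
H(n) = 0 (H(n) = -3 + 3 = 0)
V = -15 (V = (1 - 4)*(0 + 5) = -3*5 = -15)
P(m, K) = 8*m + K*m (P(m, K) = 8*m + m*K = 8*m + K*m)
8 - 20*P(V, -4/5) = 8 - (-300)*(8 - 4/5) = 8 - (-300)*(8 - 4*⅕) = 8 - (-300)*(8 - ⅘) = 8 - (-300)*36/5 = 8 - 20*(-108) = 8 + 2160 = 2168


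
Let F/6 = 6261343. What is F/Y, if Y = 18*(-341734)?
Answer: -6261343/1025202 ≈ -6.1074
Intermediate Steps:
Y = -6151212
F = 37568058 (F = 6*6261343 = 37568058)
F/Y = 37568058/(-6151212) = 37568058*(-1/6151212) = -6261343/1025202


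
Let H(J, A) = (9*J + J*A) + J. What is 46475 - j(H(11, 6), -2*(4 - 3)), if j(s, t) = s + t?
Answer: 46301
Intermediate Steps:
H(J, A) = 10*J + A*J (H(J, A) = (9*J + A*J) + J = 10*J + A*J)
46475 - j(H(11, 6), -2*(4 - 3)) = 46475 - (11*(10 + 6) - 2*(4 - 3)) = 46475 - (11*16 - 2*1) = 46475 - (176 - 2) = 46475 - 1*174 = 46475 - 174 = 46301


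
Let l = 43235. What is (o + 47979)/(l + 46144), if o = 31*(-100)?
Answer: 44879/89379 ≈ 0.50212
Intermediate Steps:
o = -3100
(o + 47979)/(l + 46144) = (-3100 + 47979)/(43235 + 46144) = 44879/89379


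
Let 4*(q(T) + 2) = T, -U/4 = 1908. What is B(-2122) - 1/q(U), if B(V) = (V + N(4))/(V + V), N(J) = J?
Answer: 506203/1013255 ≈ 0.49958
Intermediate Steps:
U = -7632 (U = -4*1908 = -7632)
q(T) = -2 + T/4
B(V) = (4 + V)/(2*V) (B(V) = (V + 4)/(V + V) = (4 + V)/((2*V)) = (4 + V)*(1/(2*V)) = (4 + V)/(2*V))
B(-2122) - 1/q(U) = (½)*(4 - 2122)/(-2122) - 1/(-2 + (¼)*(-7632)) = (½)*(-1/2122)*(-2118) - 1/(-2 - 1908) = 1059/2122 - 1/(-1910) = 1059/2122 - 1*(-1/1910) = 1059/2122 + 1/1910 = 506203/1013255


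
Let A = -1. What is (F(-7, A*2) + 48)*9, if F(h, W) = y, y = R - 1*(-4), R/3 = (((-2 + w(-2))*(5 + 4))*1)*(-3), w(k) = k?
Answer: 3384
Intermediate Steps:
R = 324 (R = 3*((((-2 - 2)*(5 + 4))*1)*(-3)) = 3*((-4*9*1)*(-3)) = 3*(-36*1*(-3)) = 3*(-36*(-3)) = 3*108 = 324)
y = 328 (y = 324 - 1*(-4) = 324 + 4 = 328)
F(h, W) = 328
(F(-7, A*2) + 48)*9 = (328 + 48)*9 = 376*9 = 3384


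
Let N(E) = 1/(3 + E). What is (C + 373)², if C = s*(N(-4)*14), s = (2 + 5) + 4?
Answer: 47961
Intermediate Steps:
s = 11 (s = 7 + 4 = 11)
C = -154 (C = 11*(14/(3 - 4)) = 11*(14/(-1)) = 11*(-1*14) = 11*(-14) = -154)
(C + 373)² = (-154 + 373)² = 219² = 47961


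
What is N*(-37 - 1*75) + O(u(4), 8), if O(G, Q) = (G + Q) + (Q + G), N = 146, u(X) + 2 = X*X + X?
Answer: -16300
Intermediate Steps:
u(X) = -2 + X + X**2 (u(X) = -2 + (X*X + X) = -2 + (X**2 + X) = -2 + (X + X**2) = -2 + X + X**2)
O(G, Q) = 2*G + 2*Q (O(G, Q) = (G + Q) + (G + Q) = 2*G + 2*Q)
N*(-37 - 1*75) + O(u(4), 8) = 146*(-37 - 1*75) + (2*(-2 + 4 + 4**2) + 2*8) = 146*(-37 - 75) + (2*(-2 + 4 + 16) + 16) = 146*(-112) + (2*18 + 16) = -16352 + (36 + 16) = -16352 + 52 = -16300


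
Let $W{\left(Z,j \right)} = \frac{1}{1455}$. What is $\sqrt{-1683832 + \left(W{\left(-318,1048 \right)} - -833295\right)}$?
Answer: $\frac{i \sqrt{1800608090970}}{1455} \approx 922.25 i$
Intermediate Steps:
$W{\left(Z,j \right)} = \frac{1}{1455}$
$\sqrt{-1683832 + \left(W{\left(-318,1048 \right)} - -833295\right)} = \sqrt{-1683832 + \left(\frac{1}{1455} - -833295\right)} = \sqrt{-1683832 + \left(\frac{1}{1455} + 833295\right)} = \sqrt{-1683832 + \frac{1212444226}{1455}} = \sqrt{- \frac{1237531334}{1455}} = \frac{i \sqrt{1800608090970}}{1455}$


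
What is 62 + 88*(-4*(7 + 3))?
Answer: -3458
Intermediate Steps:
62 + 88*(-4*(7 + 3)) = 62 + 88*(-4*10) = 62 + 88*(-40) = 62 - 3520 = -3458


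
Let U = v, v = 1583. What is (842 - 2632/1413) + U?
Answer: 3423893/1413 ≈ 2423.1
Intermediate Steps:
U = 1583
(842 - 2632/1413) + U = (842 - 2632/1413) + 1583 = 1187114/1413 + 1583 = 3423893/1413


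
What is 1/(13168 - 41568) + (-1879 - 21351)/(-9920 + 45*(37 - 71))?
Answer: 13194411/6503600 ≈ 2.0288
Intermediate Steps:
1/(13168 - 41568) + (-1879 - 21351)/(-9920 + 45*(37 - 71)) = 1/(-28400) - 23230/(-9920 + 45*(-34)) = -1/28400 - 23230/(-9920 - 1530) = -1/28400 - 23230/(-11450) = -1/28400 - 23230*(-1/11450) = -1/28400 + 2323/1145 = 13194411/6503600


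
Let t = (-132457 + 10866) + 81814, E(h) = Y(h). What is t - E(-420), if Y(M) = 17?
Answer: -39794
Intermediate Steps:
E(h) = 17
t = -39777 (t = -121591 + 81814 = -39777)
t - E(-420) = -39777 - 1*17 = -39777 - 17 = -39794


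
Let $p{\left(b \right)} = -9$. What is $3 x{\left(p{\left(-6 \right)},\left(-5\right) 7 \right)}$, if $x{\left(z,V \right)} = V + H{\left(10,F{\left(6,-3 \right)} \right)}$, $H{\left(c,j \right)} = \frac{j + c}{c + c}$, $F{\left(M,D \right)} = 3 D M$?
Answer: $- \frac{558}{5} \approx -111.6$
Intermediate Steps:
$F{\left(M,D \right)} = 3 D M$
$H{\left(c,j \right)} = \frac{c + j}{2 c}$
$x{\left(z,V \right)} = - \frac{11}{5} + V$ ($x{\left(z,V \right)} = V + \frac{10 + 3 \left(-3\right) 6}{2 \cdot 10} = V + \frac{1}{2} \cdot \frac{1}{10} \left(10 - 54\right) = V + \frac{1}{2} \cdot \frac{1}{10} \left(-44\right) = V - \frac{11}{5} = - \frac{11}{5} + V$)
$3 x{\left(p{\left(-6 \right)},\left(-5\right) 7 \right)} = 3 \left(- \frac{11}{5} - 35\right) = 3 \left(- \frac{186}{5}\right) = - \frac{558}{5}$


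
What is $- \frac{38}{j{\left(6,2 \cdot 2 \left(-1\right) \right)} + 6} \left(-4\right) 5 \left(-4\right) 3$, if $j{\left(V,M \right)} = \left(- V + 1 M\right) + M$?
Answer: $1140$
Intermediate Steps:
$j{\left(V,M \right)} = - V + 2 M$ ($j{\left(V,M \right)} = \left(- V + M\right) + M = \left(M - V\right) + M = - V + 2 M$)
$- \frac{38}{j{\left(6,2 \cdot 2 \left(-1\right) \right)} + 6} \left(-4\right) 5 \left(-4\right) 3 = - \frac{38}{\left(\left(-1\right) 6 + 2 \cdot 2 \cdot 2 \left(-1\right)\right) + 6} \left(-4\right) 5 \left(-4\right) 3 = - \frac{38}{\left(-6 + 2 \cdot 4 \left(-1\right)\right) + 6} \left(-20\right) \left(-4\right) 3 = - \frac{38}{\left(-6 + 2 \left(-4\right)\right) + 6} \cdot 80 \cdot 3 = - \frac{38}{\left(-6 - 8\right) + 6} \cdot 240 = - \frac{38}{-14 + 6} \cdot 240 = - \frac{38}{-8} \cdot 240 = \left(-38\right) \left(- \frac{1}{8}\right) 240 = \frac{19}{4} \cdot 240 = 1140$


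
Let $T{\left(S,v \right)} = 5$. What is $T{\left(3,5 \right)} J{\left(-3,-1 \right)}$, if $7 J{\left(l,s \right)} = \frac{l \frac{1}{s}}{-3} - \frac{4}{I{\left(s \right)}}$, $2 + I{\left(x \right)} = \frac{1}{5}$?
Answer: $\frac{55}{63} \approx 0.87302$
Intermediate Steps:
$I{\left(x \right)} = - \frac{9}{5}$ ($I{\left(x \right)} = -2 + \frac{1}{5} = - \frac{9}{5}$)
$J{\left(l,s \right)} = \frac{20}{63} - \frac{l}{21 s}$ ($J{\left(l,s \right)} = \frac{\frac{l \frac{1}{s}}{-3} - \frac{4}{- \frac{9}{5}}}{7} = \frac{\frac{l}{s} \left(- \frac{1}{3}\right) - - \frac{20}{9}}{7} = \frac{- \frac{l}{3 s} + \frac{20}{9}}{7} = \frac{\frac{20}{9} - \frac{l}{3 s}}{7} = \frac{20}{63} - \frac{l}{21 s}$)
$T{\left(3,5 \right)} J{\left(-3,-1 \right)} = 5 \left(\frac{20}{63} - - \frac{1}{7 \left(-1\right)}\right) = 5 \left(\frac{20}{63} - \left(- \frac{1}{7}\right) \left(-1\right)\right) = 5 \left(\frac{20}{63} - \frac{1}{7}\right) = 5 \cdot \frac{11}{63} = \frac{55}{63}$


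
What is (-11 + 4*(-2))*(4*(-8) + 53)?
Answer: -399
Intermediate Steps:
(-11 + 4*(-2))*(4*(-8) + 53) = (-11 - 8)*(-32 + 53) = -19*21 = -399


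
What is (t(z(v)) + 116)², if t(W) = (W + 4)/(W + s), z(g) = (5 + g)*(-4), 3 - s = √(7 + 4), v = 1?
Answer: 25300944/1849 - 20120*√11/1849 ≈ 13648.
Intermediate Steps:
s = 3 - √11 (s = 3 - √(7 + 4) = 3 - √11 ≈ -0.31662)
z(g) = -20 - 4*g
t(W) = (4 + W)/(3 + W - √11) (t(W) = (W + 4)/(W + (3 - √11)) = (4 + W)/(3 + W - √11))
(t(z(v)) + 116)² = ((4 + (-20 - 4*1))/(3 + (-20 - 4*1) - √11) + 116)² = ((4 + (-20 - 4))/(3 + (-20 - 4) - √11) + 116)² = ((4 - 24)/(3 - 24 - √11) + 116)² = (-20/(-21 - √11) + 116)² = (116 - 20/(-21 - √11))²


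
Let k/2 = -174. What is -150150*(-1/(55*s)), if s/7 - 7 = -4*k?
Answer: 390/1399 ≈ 0.27877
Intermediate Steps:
k = -348 (k = 2*(-174) = -348)
s = 9793 (s = 49 + 7*(-4*(-348)) = 49 + 7*1392 = 49 + 9744 = 9793)
-150150*(-1/(55*s)) = -150150/((-55*9793)) = -150150/(-538615) = -150150*(-1/538615) = 390/1399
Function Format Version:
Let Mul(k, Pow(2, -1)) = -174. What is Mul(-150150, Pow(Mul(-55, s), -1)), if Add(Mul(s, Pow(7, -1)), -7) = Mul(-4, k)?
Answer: Rational(390, 1399) ≈ 0.27877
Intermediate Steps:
k = -348 (k = Mul(2, -174) = -348)
s = 9793 (s = Add(49, Mul(7, Mul(-4, -348))) = Add(49, Mul(7, 1392)) = Add(49, 9744) = 9793)
Mul(-150150, Pow(Mul(-55, s), -1)) = Mul(-150150, Pow(Mul(-55, 9793), -1)) = Mul(-150150, Pow(-538615, -1)) = Mul(-150150, Rational(-1, 538615)) = Rational(390, 1399)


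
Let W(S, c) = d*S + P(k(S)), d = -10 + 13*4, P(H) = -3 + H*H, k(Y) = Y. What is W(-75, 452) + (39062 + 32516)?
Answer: 74050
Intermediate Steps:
P(H) = -3 + H**2
d = 42 (d = -10 + 52 = 42)
W(S, c) = -3 + S**2 + 42*S (W(S, c) = 42*S + (-3 + S**2) = -3 + S**2 + 42*S)
W(-75, 452) + (39062 + 32516) = (-3 + (-75)**2 + 42*(-75)) + (39062 + 32516) = (-3 + 5625 - 3150) + 71578 = 2472 + 71578 = 74050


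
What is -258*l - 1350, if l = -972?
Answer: 249426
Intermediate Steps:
-258*l - 1350 = -258*(-972) - 1350 = 250776 - 1350 = 249426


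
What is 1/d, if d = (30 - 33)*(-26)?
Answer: 1/78 ≈ 0.012821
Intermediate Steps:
d = 78 (d = -3*(-26) = 78)
1/d = 1/78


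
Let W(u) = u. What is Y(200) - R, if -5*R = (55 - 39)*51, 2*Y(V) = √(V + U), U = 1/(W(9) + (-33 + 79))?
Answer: 816/5 + √605055/110 ≈ 170.27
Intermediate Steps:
U = 1/55 (U = 1/(9 + (-33 + 79)) = 1/(9 + 46) = 1/55 ≈ 0.018182)
Y(V) = √(1/55 + V)/2 (Y(V) = √(V + 1/55)/2 = √(1/55 + V)/2)
R = -816/5 (R = -(55 - 39)*51/5 = -16*51/5 = -⅕*816 = -816/5 ≈ -163.20)
Y(200) - R = √(55 + 3025*200)/110 - 1*(-816/5) = √(55 + 605000)/110 + 816/5 = √605055/110 + 816/5 = 816/5 + √605055/110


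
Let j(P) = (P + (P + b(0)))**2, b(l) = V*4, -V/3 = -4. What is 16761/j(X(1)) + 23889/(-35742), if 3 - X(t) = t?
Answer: 89079301/16107728 ≈ 5.5302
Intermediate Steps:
V = 12 (V = -3*(-4) = 12)
X(t) = 3 - t
b(l) = 48 (b(l) = 12*4 = 48)
j(P) = (48 + 2*P)**2 (j(P) = (P + (P + 48))**2 = (P + (48 + P))**2 = (48 + 2*P)**2)
16761/j(X(1)) + 23889/(-35742) = 16761/((4*(24 + (3 - 1*1))**2)) + 23889/(-35742) = 16761/((4*(24 + (3 - 1))**2)) + 23889*(-1/35742) = 16761/((4*(24 + 2)**2)) - 7963/11914 = 16761/((4*26**2)) - 7963/11914 = 16761/((4*676)) - 7963/11914 = 16761/2704 - 7963/11914 = 89079301/16107728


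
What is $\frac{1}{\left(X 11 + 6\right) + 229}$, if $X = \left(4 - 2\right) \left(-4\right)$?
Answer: $\frac{1}{147} \approx 0.0068027$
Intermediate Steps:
$X = -8$ ($X = 2 \left(-4\right) = -8$)
$\frac{1}{\left(X 11 + 6\right) + 229} = \frac{1}{\left(\left(-8\right) 11 + 6\right) + 229} = \frac{1}{\left(-88 + 6\right) + 229} = \frac{1}{-82 + 229} = \frac{1}{147}$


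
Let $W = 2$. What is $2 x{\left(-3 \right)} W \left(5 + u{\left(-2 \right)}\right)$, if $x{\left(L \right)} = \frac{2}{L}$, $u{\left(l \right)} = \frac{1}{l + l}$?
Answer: $- \frac{38}{3} \approx -12.667$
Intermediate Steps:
$u{\left(l \right)} = \frac{1}{2 l}$
$2 x{\left(-3 \right)} W \left(5 + u{\left(-2 \right)}\right) = 2 \frac{2}{-3} \cdot 2 \left(5 + \frac{1}{2 \left(-2\right)}\right) = 2 \cdot 2 \left(- \frac{1}{3}\right) 2 \left(5 + \frac{1}{2} \left(- \frac{1}{2}\right)\right) = 2 \left(- \frac{2}{3}\right) 2 \left(5 - \frac{1}{4}\right) = \left(- \frac{4}{3}\right) 2 \cdot \frac{19}{4} = \left(- \frac{8}{3}\right) \frac{19}{4} = - \frac{38}{3}$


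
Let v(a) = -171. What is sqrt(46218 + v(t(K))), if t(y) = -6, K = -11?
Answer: sqrt(46047) ≈ 214.59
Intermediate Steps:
sqrt(46218 + v(t(K))) = sqrt(46218 - 171) = sqrt(46047)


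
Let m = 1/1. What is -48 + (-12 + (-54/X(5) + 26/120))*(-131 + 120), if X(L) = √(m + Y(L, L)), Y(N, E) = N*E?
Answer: 4897/60 + 297*√26/13 ≈ 198.11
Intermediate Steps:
m = 1
Y(N, E) = E*N
X(L) = √(1 + L²) (X(L) = √(1 + L*L) = √(1 + L²))
-48 + (-12 + (-54/X(5) + 26/120))*(-131 + 120) = -48 + (-12 + (-54/√(1 + 5²) + 26/120))*(-131 + 120) = -48 + (-12 + (-54/√(1 + 25) + 26*(1/120)))*(-11) = -48 + (-12 + (-54*√26/26 + 13/60))*(-11) = -48 + (-12 + (-27*√26/13 + 13/60))*(-11) = -48 + (-12 + (13/60 - 27*√26/13))*(-11) = -48 + (-707/60 - 27*√26/13)*(-11) = -48 + (7777/60 + 297*√26/13) = 4897/60 + 297*√26/13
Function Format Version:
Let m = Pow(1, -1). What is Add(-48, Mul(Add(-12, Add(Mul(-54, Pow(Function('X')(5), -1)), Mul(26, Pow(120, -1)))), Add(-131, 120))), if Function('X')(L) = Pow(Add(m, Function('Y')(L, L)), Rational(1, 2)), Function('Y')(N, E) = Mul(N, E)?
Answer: Add(Rational(4897, 60), Mul(Rational(297, 13), Pow(26, Rational(1, 2)))) ≈ 198.11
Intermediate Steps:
m = 1
Function('Y')(N, E) = Mul(E, N)
Function('X')(L) = Pow(Add(1, Pow(L, 2)), Rational(1, 2)) (Function('X')(L) = Pow(Add(1, Mul(L, L)), Rational(1, 2)) = Pow(Add(1, Pow(L, 2)), Rational(1, 2)))
Add(-48, Mul(Add(-12, Add(Mul(-54, Pow(Function('X')(5), -1)), Mul(26, Pow(120, -1)))), Add(-131, 120))) = Add(-48, Mul(Add(-12, Add(Mul(-54, Pow(Pow(Add(1, Pow(5, 2)), Rational(1, 2)), -1)), Mul(26, Pow(120, -1)))), Add(-131, 120))) = Add(-48, Mul(Add(-12, Add(Mul(-54, Pow(Pow(Add(1, 25), Rational(1, 2)), -1)), Mul(26, Rational(1, 120)))), -11)) = Add(-48, Mul(Add(-12, Add(Mul(-54, Pow(Pow(26, Rational(1, 2)), -1)), Rational(13, 60))), -11)) = Add(-48, Mul(Add(-12, Add(Mul(-54, Mul(Rational(1, 26), Pow(26, Rational(1, 2)))), Rational(13, 60))), -11)) = Add(-48, Mul(Add(-12, Add(Mul(Rational(-27, 13), Pow(26, Rational(1, 2))), Rational(13, 60))), -11)) = Add(-48, Mul(Add(-12, Add(Rational(13, 60), Mul(Rational(-27, 13), Pow(26, Rational(1, 2))))), -11)) = Add(-48, Mul(Add(Rational(-707, 60), Mul(Rational(-27, 13), Pow(26, Rational(1, 2)))), -11)) = Add(-48, Add(Rational(7777, 60), Mul(Rational(297, 13), Pow(26, Rational(1, 2))))) = Add(Rational(4897, 60), Mul(Rational(297, 13), Pow(26, Rational(1, 2))))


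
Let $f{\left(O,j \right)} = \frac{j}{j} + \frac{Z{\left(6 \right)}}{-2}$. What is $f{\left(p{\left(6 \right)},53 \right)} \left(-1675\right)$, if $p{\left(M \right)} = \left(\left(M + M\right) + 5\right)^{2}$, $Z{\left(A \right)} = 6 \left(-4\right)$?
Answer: $-21775$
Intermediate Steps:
$Z{\left(A \right)} = -24$
$p{\left(M \right)} = \left(5 + 2 M\right)^{2}$ ($p{\left(M \right)} = \left(2 M + 5\right)^{2} = \left(5 + 2 M\right)^{2}$)
$f{\left(O,j \right)} = 13$ ($f{\left(O,j \right)} = \frac{j}{j} - \frac{24}{-2} = 1 - -12 = 1 + 12 = 13$)
$f{\left(p{\left(6 \right)},53 \right)} \left(-1675\right) = 13 \left(-1675\right) = -21775$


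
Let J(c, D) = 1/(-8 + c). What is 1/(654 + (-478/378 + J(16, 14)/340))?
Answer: 514080/335558429 ≈ 0.0015320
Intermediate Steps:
1/(654 + (-478/378 + J(16, 14)/340)) = 1/(654 + (-478/378 + 1/((-8 + 16)*340))) = 1/(654 + (-478*1/378 + (1/340)/8)) = 1/(654 + (-239/189 + (1/8)*(1/340))) = 1/(654 + (-239/189 + 1/2720)) = 1/(654 - 649891/514080) = 1/(335558429/514080) = 514080/335558429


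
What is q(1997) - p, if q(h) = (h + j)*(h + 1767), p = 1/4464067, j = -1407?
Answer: 9913621430919/4464067 ≈ 2.2208e+6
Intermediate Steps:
p = 1/4464067 ≈ 2.2401e-7
q(h) = (-1407 + h)*(1767 + h) (q(h) = (h - 1407)*(h + 1767) = (-1407 + h)*(1767 + h))
q(1997) - p = (-2486169 + 1997² + 360*1997) - 1*1/4464067 = (-2486169 + 3988009 + 718920) - 1/4464067 = 2220760 - 1/4464067 = 9913621430919/4464067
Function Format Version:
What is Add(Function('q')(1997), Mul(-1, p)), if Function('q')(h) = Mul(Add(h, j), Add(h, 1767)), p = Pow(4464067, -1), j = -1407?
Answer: Rational(9913621430919, 4464067) ≈ 2.2208e+6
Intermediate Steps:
p = Rational(1, 4464067) ≈ 2.2401e-7
Function('q')(h) = Mul(Add(-1407, h), Add(1767, h)) (Function('q')(h) = Mul(Add(h, -1407), Add(h, 1767)) = Mul(Add(-1407, h), Add(1767, h)))
Add(Function('q')(1997), Mul(-1, p)) = Add(Add(-2486169, Pow(1997, 2), Mul(360, 1997)), Mul(-1, Rational(1, 4464067))) = Add(Add(-2486169, 3988009, 718920), Rational(-1, 4464067)) = Add(2220760, Rational(-1, 4464067)) = Rational(9913621430919, 4464067)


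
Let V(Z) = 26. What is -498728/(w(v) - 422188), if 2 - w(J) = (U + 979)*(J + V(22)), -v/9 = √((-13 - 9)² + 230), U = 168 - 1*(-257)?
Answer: 57190386580/24098302489 + 1575481752*√714/24098302489 ≈ 4.1201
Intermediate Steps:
U = 425 (U = 168 + 257 = 425)
v = -9*√714 (v = -9*√((-13 - 9)² + 230) = -9*√((-22)² + 230) = -9*√(484 + 230) = -9*√714 ≈ -240.49)
w(J) = -36502 - 1404*J (w(J) = 2 - (425 + 979)*(J + 26) = 2 - 1404*(26 + J) = 2 - (36504 + 1404*J) = 2 + (-36504 - 1404*J) = -36502 - 1404*J)
-498728/(w(v) - 422188) = -498728/((-36502 - (-12636)*√714) - 422188) = -498728/((-36502 + 12636*√714) - 422188) = -498728/(-458690 + 12636*√714)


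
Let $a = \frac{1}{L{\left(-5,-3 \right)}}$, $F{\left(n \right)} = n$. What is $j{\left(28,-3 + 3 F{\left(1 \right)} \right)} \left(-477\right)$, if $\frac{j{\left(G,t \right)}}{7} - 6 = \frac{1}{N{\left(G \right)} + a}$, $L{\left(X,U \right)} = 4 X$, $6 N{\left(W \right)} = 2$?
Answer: $- \frac{540918}{17} \approx -31819.0$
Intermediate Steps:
$N{\left(W \right)} = \frac{1}{3}$ ($N{\left(W \right)} = \frac{1}{6} \cdot 2 = \frac{1}{3}$)
$a = - \frac{1}{20}$ ($a = \frac{1}{4 \left(-5\right)} = \frac{1}{-20} = - \frac{1}{20} \approx -0.05$)
$j{\left(G,t \right)} = \frac{1134}{17}$ ($j{\left(G,t \right)} = 42 + \frac{7}{\frac{1}{3} - \frac{1}{20}} = 42 + \frac{7}{\frac{17}{60}} = 42 + 7 \cdot \frac{60}{17} = 42 + \frac{420}{17} = \frac{1134}{17}$)
$j{\left(28,-3 + 3 F{\left(1 \right)} \right)} \left(-477\right) = \frac{1134}{17} \left(-477\right) = - \frac{540918}{17}$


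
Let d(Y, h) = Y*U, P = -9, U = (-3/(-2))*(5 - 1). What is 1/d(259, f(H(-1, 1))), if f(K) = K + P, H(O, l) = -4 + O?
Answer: 1/1554 ≈ 0.00064350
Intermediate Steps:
U = 6 (U = -3*(-½)*4 = (3/2)*4 = 6)
f(K) = -9 + K (f(K) = K - 9 = -9 + K)
d(Y, h) = 6*Y (d(Y, h) = Y*6 = 6*Y)
1/d(259, f(H(-1, 1))) = 1/(6*259) = 1/1554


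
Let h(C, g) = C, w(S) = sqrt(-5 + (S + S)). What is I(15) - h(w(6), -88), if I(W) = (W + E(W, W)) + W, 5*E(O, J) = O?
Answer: 33 - sqrt(7) ≈ 30.354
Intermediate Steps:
E(O, J) = O/5
w(S) = sqrt(-5 + 2*S)
I(W) = 11*W/5 (I(W) = (W + W/5) + W = 6*W/5 + W = 11*W/5)
I(15) - h(w(6), -88) = (11/5)*15 - sqrt(-5 + 2*6) = 33 - sqrt(-5 + 12) = 33 - sqrt(7)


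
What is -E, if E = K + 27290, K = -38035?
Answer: 10745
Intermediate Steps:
E = -10745 (E = -38035 + 27290 = -10745)
-E = -1*(-10745) = 10745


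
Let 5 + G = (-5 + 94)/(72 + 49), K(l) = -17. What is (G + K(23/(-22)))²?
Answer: 6620329/14641 ≈ 452.18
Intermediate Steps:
G = -516/121 (G = -5 + (-5 + 94)/(72 + 49) = -5 + 89/121 = -516/121 ≈ -4.2645)
(G + K(23/(-22)))² = (-516/121 - 17)² = (-2573/121)² = 6620329/14641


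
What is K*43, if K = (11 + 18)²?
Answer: 36163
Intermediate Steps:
K = 841 (K = 29² = 841)
K*43 = 841*43 = 36163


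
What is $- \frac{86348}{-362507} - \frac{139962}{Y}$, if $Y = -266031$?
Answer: $\frac{24569483174}{32146033239} \approx 0.76431$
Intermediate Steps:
$- \frac{86348}{-362507} - \frac{139962}{Y} = - \frac{86348}{-362507} - \frac{139962}{-266031} = \left(-86348\right) \left(- \frac{1}{362507}\right) - - \frac{46654}{88677} = \frac{86348}{362507} + \frac{46654}{88677} = \frac{24569483174}{32146033239}$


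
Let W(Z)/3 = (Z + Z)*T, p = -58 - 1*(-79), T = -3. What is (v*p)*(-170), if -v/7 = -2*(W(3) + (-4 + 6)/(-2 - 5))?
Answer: 2713200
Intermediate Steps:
p = 21 (p = -58 + 79 = 21)
W(Z) = -18*Z (W(Z) = 3*((Z + Z)*(-3)) = 3*((2*Z)*(-3)) = 3*(-6*Z) = -18*Z)
v = -760 (v = -(-14)*(-18*3 + (-4 + 6)/(-2 - 5)) = -(-14)*(-54 + 2/(-7)) = -(-14)*(-54 + 2*(-⅐)) = -(-14)*(-54 - 2/7) = -(-14)*(-380)/7 = -7*760/7 = -760)
(v*p)*(-170) = -760*21*(-170) = -15960*(-170) = 2713200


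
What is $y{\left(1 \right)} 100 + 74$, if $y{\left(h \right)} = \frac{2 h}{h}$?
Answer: $274$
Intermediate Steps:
$y{\left(h \right)} = 2$
$y{\left(1 \right)} 100 + 74 = 2 \cdot 100 + 74 = 200 + 74 = 274$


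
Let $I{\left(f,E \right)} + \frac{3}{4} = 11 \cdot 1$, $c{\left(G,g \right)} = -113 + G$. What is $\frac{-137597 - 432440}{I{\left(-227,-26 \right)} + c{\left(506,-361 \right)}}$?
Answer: $- \frac{2280148}{1613} \approx -1413.6$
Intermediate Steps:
$I{\left(f,E \right)} = \frac{41}{4}$ ($I{\left(f,E \right)} = - \frac{3}{4} + 11 \cdot 1 = - \frac{3}{4} + 11 = \frac{41}{4}$)
$\frac{-137597 - 432440}{I{\left(-227,-26 \right)} + c{\left(506,-361 \right)}} = \frac{-137597 - 432440}{\frac{41}{4} + \left(-113 + 506\right)} = - \frac{570037}{\frac{41}{4} + 393} = - \frac{570037}{\frac{1613}{4}} = \left(-570037\right) \frac{4}{1613} = - \frac{2280148}{1613}$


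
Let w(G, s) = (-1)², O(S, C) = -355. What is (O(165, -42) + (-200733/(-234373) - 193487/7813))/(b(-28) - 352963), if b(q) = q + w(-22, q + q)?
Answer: 693840270117/646379844334510 ≈ 0.0010734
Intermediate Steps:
w(G, s) = 1
b(q) = 1 + q (b(q) = q + 1 = 1 + q)
(O(165, -42) + (-200733/(-234373) - 193487/7813))/(b(-28) - 352963) = (-355 + (-200733/(-234373) - 193487/7813))/((1 - 28) - 352963) = (-355 + (-200733*(-1/234373) - 193487*1/7813))/(-27 - 352963) = (-355 + (200733/234373 - 193487/7813))/(-352990) = (-355 - 43779801722/1831156249)*(-1/352990) = -693840270117/1831156249*(-1/352990) = 693840270117/646379844334510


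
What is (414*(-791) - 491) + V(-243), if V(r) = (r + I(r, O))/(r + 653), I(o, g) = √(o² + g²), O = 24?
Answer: -134465893/410 + 3*√265/82 ≈ -3.2797e+5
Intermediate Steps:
I(o, g) = √(g² + o²)
V(r) = (r + √(576 + r²))/(653 + r) (V(r) = (r + √(24² + r²))/(r + 653) = (r + √(576 + r²))/(653 + r))
(414*(-791) - 491) + V(-243) = (414*(-791) - 491) + (-243 + √(576 + (-243)²))/(653 - 243) = (-327474 - 491) + (-243 + √(576 + 59049))/410 = -327965 + (-243 + √59625)/410 = -327965 + (-243 + 15*√265)/410 = -327965 + (-243/410 + 3*√265/82) = -134465893/410 + 3*√265/82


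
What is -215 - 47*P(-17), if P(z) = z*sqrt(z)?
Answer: -215 + 799*I*sqrt(17) ≈ -215.0 + 3294.4*I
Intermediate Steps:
P(z) = z**(3/2)
-215 - 47*P(-17) = -215 - (-799)*I*sqrt(17) = -215 + 799*I*sqrt(17)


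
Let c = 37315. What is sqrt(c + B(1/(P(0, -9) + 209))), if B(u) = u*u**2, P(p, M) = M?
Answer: 3*sqrt(66337777778)/4000 ≈ 193.17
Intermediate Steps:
B(u) = u**3
sqrt(c + B(1/(P(0, -9) + 209))) = sqrt(37315 + (1/(-9 + 209))**3) = sqrt(37315 + (1/200)**3) = sqrt(37315 + 1/8000000) = sqrt(298520000001/8000000) = 3*sqrt(66337777778)/4000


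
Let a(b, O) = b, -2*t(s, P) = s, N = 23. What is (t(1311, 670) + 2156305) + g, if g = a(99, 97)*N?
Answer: 4315853/2 ≈ 2.1579e+6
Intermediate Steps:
t(s, P) = -s/2
g = 2277 (g = 99*23 = 2277)
(t(1311, 670) + 2156305) + g = (-1/2*1311 + 2156305) + 2277 = (-1311/2 + 2156305) + 2277 = 4311299/2 + 2277 = 4315853/2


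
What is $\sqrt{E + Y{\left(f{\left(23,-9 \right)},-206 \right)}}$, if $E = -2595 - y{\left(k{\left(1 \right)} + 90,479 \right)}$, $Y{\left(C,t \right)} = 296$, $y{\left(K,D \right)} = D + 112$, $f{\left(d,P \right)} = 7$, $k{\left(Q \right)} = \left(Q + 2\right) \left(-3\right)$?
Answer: $17 i \sqrt{10} \approx 53.759 i$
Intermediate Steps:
$k{\left(Q \right)} = -6 - 3 Q$ ($k{\left(Q \right)} = \left(2 + Q\right) \left(-3\right) = -6 - 3 Q$)
$y{\left(K,D \right)} = 112 + D$
$E = -3186$ ($E = -2595 - \left(112 + 479\right) = -2595 - 591 = -3186$)
$\sqrt{E + Y{\left(f{\left(23,-9 \right)},-206 \right)}} = \sqrt{-3186 + 296} = \sqrt{-2890} = 17 i \sqrt{10}$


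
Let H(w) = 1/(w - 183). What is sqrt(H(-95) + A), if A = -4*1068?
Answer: I*sqrt(330157526)/278 ≈ 65.361*I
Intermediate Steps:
A = -4272
H(w) = 1/(-183 + w)
sqrt(H(-95) + A) = sqrt(1/(-183 - 95) - 4272) = sqrt(1/(-278) - 4272) = sqrt(-1/278 - 4272) = sqrt(-1187617/278) = I*sqrt(330157526)/278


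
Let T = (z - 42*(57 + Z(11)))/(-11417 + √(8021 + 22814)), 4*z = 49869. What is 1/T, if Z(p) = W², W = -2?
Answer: -45668/39621 + 4*√30835/39621 ≈ -1.1349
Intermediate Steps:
z = 49869/4 (z = (¼)*49869 = 49869/4 ≈ 12467.)
Z(p) = 4 (Z(p) = (-2)² = 4)
T = 39621/(4*(-11417 + √30835)) (T = (49869/4 - 42*(57 + 4))/(-11417 + √(8021 + 22814)) = (49869/4 - 42*61)/(-11417 + √30835) = (49869/4 - 2562)/(-11417 + √30835) = 39621/(4*(-11417 + √30835)) ≈ -0.88114)
1/T = 1/(-21540617/24822296 - 13207*√30835/173756072)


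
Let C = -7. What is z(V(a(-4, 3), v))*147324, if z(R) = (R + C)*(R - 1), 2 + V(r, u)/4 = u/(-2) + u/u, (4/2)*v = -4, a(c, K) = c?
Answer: 1031268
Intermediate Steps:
v = -2 (v = (1/2)*(-4) = -2)
V(r, u) = -4 - 2*u (V(r, u) = -8 + 4*(u/(-2) + u/u) = -8 + 4*(u*(-1/2) + 1) = -8 + 4*(-u/2 + 1) = -8 + 4*(1 - u/2) = -8 + (4 - 2*u) = -4 - 2*u)
z(R) = (-1 + R)*(-7 + R) (z(R) = (R - 7)*(R - 1) = (-7 + R)*(-1 + R) = (-1 + R)*(-7 + R))
z(V(a(-4, 3), v))*147324 = (7 + (-4 - 2*(-2))**2 - 8*(-4 - 2*(-2)))*147324 = (7 + (-4 + 4)**2 - 8*(-4 + 4))*147324 = (7 + 0**2 - 8*0)*147324 = (7 + 0 + 0)*147324 = 7*147324 = 1031268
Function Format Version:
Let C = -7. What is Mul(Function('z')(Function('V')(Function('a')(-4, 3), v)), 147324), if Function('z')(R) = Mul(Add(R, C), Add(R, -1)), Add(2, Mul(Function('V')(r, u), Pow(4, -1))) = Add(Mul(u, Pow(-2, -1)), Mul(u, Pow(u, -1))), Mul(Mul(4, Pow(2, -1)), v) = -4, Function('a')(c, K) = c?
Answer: 1031268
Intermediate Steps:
v = -2 (v = Mul(Rational(1, 2), -4) = -2)
Function('V')(r, u) = Add(-4, Mul(-2, u)) (Function('V')(r, u) = Add(-8, Mul(4, Add(Mul(u, Pow(-2, -1)), Mul(u, Pow(u, -1))))) = Add(-8, Mul(4, Add(Mul(u, Rational(-1, 2)), 1))) = Add(-8, Mul(4, Add(Mul(Rational(-1, 2), u), 1))) = Add(-8, Mul(4, Add(1, Mul(Rational(-1, 2), u)))) = Add(-8, Add(4, Mul(-2, u))) = Add(-4, Mul(-2, u)))
Function('z')(R) = Mul(Add(-1, R), Add(-7, R)) (Function('z')(R) = Mul(Add(R, -7), Add(R, -1)) = Mul(Add(-7, R), Add(-1, R)) = Mul(Add(-1, R), Add(-7, R)))
Mul(Function('z')(Function('V')(Function('a')(-4, 3), v)), 147324) = Mul(Add(7, Pow(Add(-4, Mul(-2, -2)), 2), Mul(-8, Add(-4, Mul(-2, -2)))), 147324) = Mul(Add(7, Pow(Add(-4, 4), 2), Mul(-8, Add(-4, 4))), 147324) = Mul(Add(7, Pow(0, 2), Mul(-8, 0)), 147324) = Mul(Add(7, 0, 0), 147324) = Mul(7, 147324) = 1031268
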